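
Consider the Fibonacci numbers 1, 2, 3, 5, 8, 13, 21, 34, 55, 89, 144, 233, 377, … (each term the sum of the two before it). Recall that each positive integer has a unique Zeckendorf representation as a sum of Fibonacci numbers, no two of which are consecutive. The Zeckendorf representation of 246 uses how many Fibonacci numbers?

2

largest Fibonacci ≤ 246 is 233; 246 − 233 = 13
largest Fibonacci ≤ 13 is 13; 13 − 13 = 0
246 = 233 + 13, which has 2 terms.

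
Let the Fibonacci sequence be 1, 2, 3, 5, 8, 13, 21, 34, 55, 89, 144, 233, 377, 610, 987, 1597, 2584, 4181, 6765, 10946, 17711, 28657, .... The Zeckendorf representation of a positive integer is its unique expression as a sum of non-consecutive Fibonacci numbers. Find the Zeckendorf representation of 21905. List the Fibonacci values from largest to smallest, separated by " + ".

17711 + 4181 + 13

Greedy algorithm:
largest Fibonacci ≤ 21905 is 17711; 21905 − 17711 = 4194
largest Fibonacci ≤ 4194 is 4181; 4194 − 4181 = 13
largest Fibonacci ≤ 13 is 13; 13 − 13 = 0
So 21905 = 17711 + 4181 + 13, with no two terms consecutive in the sequence.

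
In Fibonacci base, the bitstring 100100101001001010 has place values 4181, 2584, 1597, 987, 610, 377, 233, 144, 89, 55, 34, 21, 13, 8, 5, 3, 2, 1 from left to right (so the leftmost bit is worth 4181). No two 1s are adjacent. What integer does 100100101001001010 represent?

5518

Summing the place values of the 1 bits: 4181 + 987 + 233 + 89 + 21 + 5 + 2 = 5518.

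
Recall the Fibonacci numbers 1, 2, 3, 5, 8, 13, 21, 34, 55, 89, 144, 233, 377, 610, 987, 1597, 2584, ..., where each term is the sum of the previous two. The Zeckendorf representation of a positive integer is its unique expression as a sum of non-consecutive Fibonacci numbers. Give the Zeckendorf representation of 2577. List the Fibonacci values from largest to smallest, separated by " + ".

1597 + 610 + 233 + 89 + 34 + 13 + 1

Greedily peel off the largest Fibonacci term at each step:
take 1597 (≤ 2577); 2577 − 1597 = 980
take 610 (≤ 980); 980 − 610 = 370
take 233 (≤ 370); 370 − 233 = 137
take 89 (≤ 137); 137 − 89 = 48
take 34 (≤ 48); 48 − 34 = 14
take 13 (≤ 14); 14 − 13 = 1
take 1 (≤ 1); 1 − 1 = 0
So 2577 = 1597 + 610 + 233 + 89 + 34 + 13 + 1, with no two terms consecutive in the sequence.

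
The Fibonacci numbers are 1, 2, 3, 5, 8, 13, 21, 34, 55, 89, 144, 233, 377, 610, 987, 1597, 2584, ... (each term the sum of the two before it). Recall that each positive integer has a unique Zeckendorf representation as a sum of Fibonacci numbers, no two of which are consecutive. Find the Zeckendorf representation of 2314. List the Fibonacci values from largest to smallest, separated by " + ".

1597 + 610 + 89 + 13 + 5

largest Fibonacci ≤ 2314 is 1597; 2314 − 1597 = 717
largest Fibonacci ≤ 717 is 610; 717 − 610 = 107
largest Fibonacci ≤ 107 is 89; 107 − 89 = 18
largest Fibonacci ≤ 18 is 13; 18 − 13 = 5
largest Fibonacci ≤ 5 is 5; 5 − 5 = 0
So 2314 = 1597 + 610 + 89 + 13 + 5, with no two terms consecutive in the sequence.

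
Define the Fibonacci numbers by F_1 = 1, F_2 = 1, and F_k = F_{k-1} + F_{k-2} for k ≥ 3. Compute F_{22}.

17711

Iterating the recurrence up to F_{17} = 1597 and F_{16} = 987:
F_{18} = F_{17} + F_{16} = 1597 + 987 = 2584
F_{19} = F_{18} + F_{17} = 2584 + 1597 = 4181
F_{20} = F_{19} + F_{18} = 4181 + 2584 = 6765
F_{21} = F_{20} + F_{19} = 6765 + 4181 = 10946
F_{22} = F_{21} + F_{20} = 10946 + 6765 = 17711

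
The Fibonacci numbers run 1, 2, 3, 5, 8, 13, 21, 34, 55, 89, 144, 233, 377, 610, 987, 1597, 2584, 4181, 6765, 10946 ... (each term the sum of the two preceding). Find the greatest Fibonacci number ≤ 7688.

6765

6765 ≤ 7688 < 10946, so the largest Fibonacci number not exceeding 7688 is 6765.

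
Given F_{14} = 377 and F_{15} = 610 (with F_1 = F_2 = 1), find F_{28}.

By the doubling identity F_{2k} = F_k(2F_{k+1} − F_k): F_{28} = 377·(2·610 − 377) = 377·843 = 317811.

317811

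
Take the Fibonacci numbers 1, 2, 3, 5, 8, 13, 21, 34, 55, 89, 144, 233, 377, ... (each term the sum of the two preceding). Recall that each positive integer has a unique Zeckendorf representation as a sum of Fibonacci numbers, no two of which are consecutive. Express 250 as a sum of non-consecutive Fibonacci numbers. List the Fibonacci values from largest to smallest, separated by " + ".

take 233 (≤ 250); 250 − 233 = 17
take 13 (≤ 17); 17 − 13 = 4
take 3 (≤ 4); 4 − 3 = 1
take 1 (≤ 1); 1 − 1 = 0
So 250 = 233 + 13 + 3 + 1, with no two terms consecutive in the sequence.

233 + 13 + 3 + 1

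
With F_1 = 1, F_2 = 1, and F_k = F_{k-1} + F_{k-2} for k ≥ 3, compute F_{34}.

Iterating the recurrence up to F_{30} = 832040 and F_{29} = 514229:
F_{31} = F_{30} + F_{29} = 832040 + 514229 = 1346269
F_{32} = F_{31} + F_{30} = 1346269 + 832040 = 2178309
F_{33} = F_{32} + F_{31} = 2178309 + 1346269 = 3524578
F_{34} = F_{33} + F_{32} = 3524578 + 2178309 = 5702887

5702887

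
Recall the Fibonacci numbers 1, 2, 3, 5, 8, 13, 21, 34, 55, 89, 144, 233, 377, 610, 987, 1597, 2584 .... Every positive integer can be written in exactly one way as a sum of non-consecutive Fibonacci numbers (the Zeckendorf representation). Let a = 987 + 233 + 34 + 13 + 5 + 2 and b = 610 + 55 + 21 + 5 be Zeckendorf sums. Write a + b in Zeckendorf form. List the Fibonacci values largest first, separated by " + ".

The two numbers are 1274 and 691, so their sum is 1965.
Greedy algorithm:
largest Fibonacci ≤ 1965 is 1597; 1965 − 1597 = 368
largest Fibonacci ≤ 368 is 233; 368 − 233 = 135
largest Fibonacci ≤ 135 is 89; 135 − 89 = 46
largest Fibonacci ≤ 46 is 34; 46 − 34 = 12
largest Fibonacci ≤ 12 is 8; 12 − 8 = 4
largest Fibonacci ≤ 4 is 3; 4 − 3 = 1
largest Fibonacci ≤ 1 is 1; 1 − 1 = 0

1597 + 233 + 89 + 34 + 8 + 3 + 1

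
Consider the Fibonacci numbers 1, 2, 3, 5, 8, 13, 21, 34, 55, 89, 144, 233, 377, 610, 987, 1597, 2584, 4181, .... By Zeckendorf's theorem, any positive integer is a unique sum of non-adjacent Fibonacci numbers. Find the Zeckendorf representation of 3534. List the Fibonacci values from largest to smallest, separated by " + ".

2584 + 610 + 233 + 89 + 13 + 5

2584 ≤ 3534 < 4181, so take 2584; remainder 950
610 ≤ 950 < 987, so take 610; remainder 340
233 ≤ 340 < 377, so take 233; remainder 107
89 ≤ 107 < 144, so take 89; remainder 18
13 ≤ 18 < 21, so take 13; remainder 5
5 ≤ 5 < 8, so take 5; remainder 0
So 3534 = 2584 + 610 + 233 + 89 + 13 + 5, with no two terms consecutive in the sequence.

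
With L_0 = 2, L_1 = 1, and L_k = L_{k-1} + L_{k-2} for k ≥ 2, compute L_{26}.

271443

Iterating the recurrence up to L_{22} = 39603 and L_{21} = 24476:
L_{23} = L_{22} + L_{21} = 39603 + 24476 = 64079
L_{24} = L_{23} + L_{22} = 64079 + 39603 = 103682
L_{25} = L_{24} + L_{23} = 103682 + 64079 = 167761
L_{26} = L_{25} + L_{24} = 167761 + 103682 = 271443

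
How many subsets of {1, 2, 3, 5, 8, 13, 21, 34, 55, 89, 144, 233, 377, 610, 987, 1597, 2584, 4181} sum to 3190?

Starting from the Zeckendorf form and repeatedly splitting a term F_k into F_{k−1} + F_{k−2} (when neither is already used) reaches every representation.
3190 = 2584+377+144+55+21+8+1 = 2584+377+144+55+21+5+3+1 = 1597+987+377+144+55+21+8+1 = … (10 more), for 13 in all.

13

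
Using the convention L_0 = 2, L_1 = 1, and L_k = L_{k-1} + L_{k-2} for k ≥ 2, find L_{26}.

Iterating the recurrence up to L_{22} = 39603 and L_{21} = 24476:
L_{23} = L_{22} + L_{21} = 39603 + 24476 = 64079
L_{24} = L_{23} + L_{22} = 64079 + 39603 = 103682
L_{25} = L_{24} + L_{23} = 103682 + 64079 = 167761
L_{26} = L_{25} + L_{24} = 167761 + 103682 = 271443

271443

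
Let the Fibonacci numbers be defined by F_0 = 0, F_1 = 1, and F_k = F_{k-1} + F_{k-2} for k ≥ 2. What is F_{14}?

Iterating the recurrence up to F_{6} = 8 and F_{5} = 5:
F_{7} = F_{6} + F_{5} = 8 + 5 = 13
F_{8} = F_{7} + F_{6} = 13 + 8 = 21
F_{9} = F_{8} + F_{7} = 21 + 13 = 34
F_{10} = F_{9} + F_{8} = 34 + 21 = 55
F_{11} = F_{10} + F_{9} = 55 + 34 = 89
F_{12} = F_{11} + F_{10} = 89 + 55 = 144
F_{13} = F_{12} + F_{11} = 144 + 89 = 233
F_{14} = F_{13} + F_{12} = 233 + 144 = 377

377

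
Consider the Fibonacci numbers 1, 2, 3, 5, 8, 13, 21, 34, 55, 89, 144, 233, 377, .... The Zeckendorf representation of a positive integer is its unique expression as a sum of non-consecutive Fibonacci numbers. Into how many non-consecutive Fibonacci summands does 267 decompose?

2

Greedily peel off the largest Fibonacci term at each step:
subtract 233 from 267: 34 remains
subtract 34 from 34: 0 remains
267 = 233 + 34, which has 2 terms.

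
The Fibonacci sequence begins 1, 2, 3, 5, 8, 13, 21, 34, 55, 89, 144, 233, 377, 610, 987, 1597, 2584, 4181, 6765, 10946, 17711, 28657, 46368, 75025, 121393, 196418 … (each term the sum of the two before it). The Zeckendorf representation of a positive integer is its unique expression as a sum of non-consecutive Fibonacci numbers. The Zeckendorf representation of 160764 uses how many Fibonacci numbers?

7

Greedily peel off the largest Fibonacci term at each step:
160764: greatest Fibonacci not exceeding it is 121393, leaving 39371
39371: greatest Fibonacci not exceeding it is 28657, leaving 10714
10714: greatest Fibonacci not exceeding it is 6765, leaving 3949
3949: greatest Fibonacci not exceeding it is 2584, leaving 1365
1365: greatest Fibonacci not exceeding it is 987, leaving 378
378: greatest Fibonacci not exceeding it is 377, leaving 1
1: greatest Fibonacci not exceeding it is 1, leaving 0
160764 = 121393 + 28657 + 6765 + 2584 + 987 + 377 + 1, which has 7 terms.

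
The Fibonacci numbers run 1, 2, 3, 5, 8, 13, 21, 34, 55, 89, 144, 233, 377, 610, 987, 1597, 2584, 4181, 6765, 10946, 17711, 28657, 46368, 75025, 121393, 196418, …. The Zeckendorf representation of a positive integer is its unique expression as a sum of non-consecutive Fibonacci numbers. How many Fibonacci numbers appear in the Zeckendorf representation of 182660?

subtract 121393 from 182660: 61267 remains
subtract 46368 from 61267: 14899 remains
subtract 10946 from 14899: 3953 remains
subtract 2584 from 3953: 1369 remains
subtract 987 from 1369: 382 remains
subtract 377 from 382: 5 remains
subtract 5 from 5: 0 remains
182660 = 121393 + 46368 + 10946 + 2584 + 987 + 377 + 5, which has 7 terms.

7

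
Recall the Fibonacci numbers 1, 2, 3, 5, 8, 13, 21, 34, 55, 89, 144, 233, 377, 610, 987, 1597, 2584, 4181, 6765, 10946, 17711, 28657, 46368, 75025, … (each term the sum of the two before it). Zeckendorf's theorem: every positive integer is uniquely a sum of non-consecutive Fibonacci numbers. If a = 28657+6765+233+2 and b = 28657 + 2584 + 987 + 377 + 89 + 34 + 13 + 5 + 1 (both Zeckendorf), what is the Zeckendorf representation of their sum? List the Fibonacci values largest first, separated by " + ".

The two numbers are 35657 and 32747, so their sum is 68404.
Repeatedly subtract the largest Fibonacci number that fits:
46368 ≤ 68404 < 75025, so take 46368; remainder 22036
17711 ≤ 22036 < 28657, so take 17711; remainder 4325
4181 ≤ 4325 < 6765, so take 4181; remainder 144
144 ≤ 144 < 233, so take 144; remainder 0

46368 + 17711 + 4181 + 144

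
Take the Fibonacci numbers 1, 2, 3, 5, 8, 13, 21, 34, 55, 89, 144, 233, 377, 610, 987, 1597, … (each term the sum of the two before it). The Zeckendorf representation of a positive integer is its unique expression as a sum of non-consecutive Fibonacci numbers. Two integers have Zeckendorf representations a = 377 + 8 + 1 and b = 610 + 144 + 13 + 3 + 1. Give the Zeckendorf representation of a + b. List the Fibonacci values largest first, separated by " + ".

The two numbers are 386 and 771, so their sum is 1157.
Greedy algorithm:
1157 − 987 = 170
170 − 144 = 26
26 − 21 = 5
5 − 5 = 0

987 + 144 + 21 + 5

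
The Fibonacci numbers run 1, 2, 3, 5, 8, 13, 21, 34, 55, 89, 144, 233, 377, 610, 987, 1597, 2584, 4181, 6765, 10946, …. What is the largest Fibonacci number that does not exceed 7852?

6765 ≤ 7852 < 10946, so the largest Fibonacci number not exceeding 7852 is 6765.

6765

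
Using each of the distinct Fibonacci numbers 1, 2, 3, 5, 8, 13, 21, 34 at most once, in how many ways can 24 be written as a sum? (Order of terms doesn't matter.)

Starting from the Zeckendorf form and repeatedly splitting a term F_k into F_{k−1} + F_{k−2} (when neither is already used) reaches every representation.
24 = 21+3 = 21+2+1 = 13+8+3 = 13+8+2+1 = … (1 more), for 5 in all.

5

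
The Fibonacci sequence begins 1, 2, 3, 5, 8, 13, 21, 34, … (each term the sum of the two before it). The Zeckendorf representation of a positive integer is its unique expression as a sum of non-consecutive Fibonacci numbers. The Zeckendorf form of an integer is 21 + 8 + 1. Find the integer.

21 + 8 + 1 = 30.

30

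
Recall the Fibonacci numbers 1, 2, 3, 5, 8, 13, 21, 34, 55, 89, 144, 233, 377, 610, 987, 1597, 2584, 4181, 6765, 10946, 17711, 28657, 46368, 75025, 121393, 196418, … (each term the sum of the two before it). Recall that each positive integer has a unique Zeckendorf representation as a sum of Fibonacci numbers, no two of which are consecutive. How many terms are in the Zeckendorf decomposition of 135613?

Greedily peel off the largest Fibonacci term at each step:
largest Fibonacci ≤ 135613 is 121393; 135613 − 121393 = 14220
largest Fibonacci ≤ 14220 is 10946; 14220 − 10946 = 3274
largest Fibonacci ≤ 3274 is 2584; 3274 − 2584 = 690
largest Fibonacci ≤ 690 is 610; 690 − 610 = 80
largest Fibonacci ≤ 80 is 55; 80 − 55 = 25
largest Fibonacci ≤ 25 is 21; 25 − 21 = 4
largest Fibonacci ≤ 4 is 3; 4 − 3 = 1
largest Fibonacci ≤ 1 is 1; 1 − 1 = 0
135613 = 121393 + 10946 + 2584 + 610 + 55 + 21 + 3 + 1, which has 8 terms.

8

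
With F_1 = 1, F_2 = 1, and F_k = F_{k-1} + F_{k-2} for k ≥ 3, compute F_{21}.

Iterating the recurrence up to F_{15} = 610 and F_{14} = 377:
F_{16} = F_{15} + F_{14} = 610 + 377 = 987
F_{17} = F_{16} + F_{15} = 987 + 610 = 1597
F_{18} = F_{17} + F_{16} = 1597 + 987 = 2584
F_{19} = F_{18} + F_{17} = 2584 + 1597 = 4181
F_{20} = F_{19} + F_{18} = 4181 + 2584 = 6765
F_{21} = F_{20} + F_{19} = 6765 + 4181 = 10946

10946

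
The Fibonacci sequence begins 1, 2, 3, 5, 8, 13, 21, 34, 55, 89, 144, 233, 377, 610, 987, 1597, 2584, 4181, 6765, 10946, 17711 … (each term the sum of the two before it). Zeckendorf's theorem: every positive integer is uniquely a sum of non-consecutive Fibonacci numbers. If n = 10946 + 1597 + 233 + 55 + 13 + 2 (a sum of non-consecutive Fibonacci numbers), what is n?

10946 + 1597 + 233 + 55 + 13 + 2 = 12846.

12846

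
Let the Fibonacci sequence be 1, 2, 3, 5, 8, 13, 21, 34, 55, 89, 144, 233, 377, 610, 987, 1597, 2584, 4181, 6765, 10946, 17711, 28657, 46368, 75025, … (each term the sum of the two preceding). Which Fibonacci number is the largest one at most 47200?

46368 ≤ 47200 < 75025, so the largest Fibonacci number not exceeding 47200 is 46368.

46368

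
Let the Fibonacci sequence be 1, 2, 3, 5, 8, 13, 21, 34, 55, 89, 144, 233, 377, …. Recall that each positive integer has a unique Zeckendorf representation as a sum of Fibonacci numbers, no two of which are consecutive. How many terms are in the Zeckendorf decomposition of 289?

3

Greedily peel off the largest Fibonacci term at each step:
289: greatest Fibonacci not exceeding it is 233, leaving 56
56: greatest Fibonacci not exceeding it is 55, leaving 1
1: greatest Fibonacci not exceeding it is 1, leaving 0
289 = 233 + 55 + 1, which has 3 terms.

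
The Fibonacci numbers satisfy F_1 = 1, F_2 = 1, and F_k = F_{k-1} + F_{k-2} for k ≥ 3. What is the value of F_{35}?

9227465

Iterating the recurrence up to F_{28} = 317811 and F_{27} = 196418:
F_{29} = F_{28} + F_{27} = 317811 + 196418 = 514229
F_{30} = F_{29} + F_{28} = 514229 + 317811 = 832040
F_{31} = F_{30} + F_{29} = 832040 + 514229 = 1346269
F_{32} = F_{31} + F_{30} = 1346269 + 832040 = 2178309
F_{33} = F_{32} + F_{31} = 2178309 + 1346269 = 3524578
F_{34} = F_{33} + F_{32} = 3524578 + 2178309 = 5702887
F_{35} = F_{34} + F_{33} = 5702887 + 3524578 = 9227465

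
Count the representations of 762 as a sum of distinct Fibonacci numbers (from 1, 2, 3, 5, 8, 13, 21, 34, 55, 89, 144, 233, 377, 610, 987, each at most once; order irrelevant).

Each representation comes from the Zeckendorf form by replacing some F_k with F_{k−1} + F_{k−2} where possible.
762 = 610+144+8 = 610+144+5+3 = 610+89+55+8 = 377+233+144+8 = 610+144+5+2+1 = … (17 more), for 22 in all.

22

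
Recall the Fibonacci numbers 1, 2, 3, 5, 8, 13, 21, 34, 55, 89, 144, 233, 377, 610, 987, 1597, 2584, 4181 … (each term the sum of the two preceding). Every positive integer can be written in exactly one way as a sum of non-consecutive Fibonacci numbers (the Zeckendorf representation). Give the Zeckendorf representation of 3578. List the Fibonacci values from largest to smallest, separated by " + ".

Greedily peel off the largest Fibonacci term at each step:
2584 ≤ 3578 < 4181, so take 2584; remainder 994
987 ≤ 994 < 1597, so take 987; remainder 7
5 ≤ 7 < 8, so take 5; remainder 2
2 ≤ 2 < 3, so take 2; remainder 0
So 3578 = 2584 + 987 + 5 + 2, with no two terms consecutive in the sequence.

2584 + 987 + 5 + 2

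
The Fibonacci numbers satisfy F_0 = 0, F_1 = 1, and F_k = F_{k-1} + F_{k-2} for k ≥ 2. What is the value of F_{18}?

2584

Iterating the recurrence up to F_{14} = 377 and F_{13} = 233:
F_{15} = F_{14} + F_{13} = 377 + 233 = 610
F_{16} = F_{15} + F_{14} = 610 + 377 = 987
F_{17} = F_{16} + F_{15} = 987 + 610 = 1597
F_{18} = F_{17} + F_{16} = 1597 + 987 = 2584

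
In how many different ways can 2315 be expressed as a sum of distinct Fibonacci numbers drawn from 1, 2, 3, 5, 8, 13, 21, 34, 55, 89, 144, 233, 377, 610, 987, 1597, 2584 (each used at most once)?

Each representation comes from the Zeckendorf form by replacing some F_k with F_{k−1} + F_{k−2} where possible.
2315 = 1597+610+89+13+5+1 = 1597+610+89+13+3+2+1 = 1597+610+55+34+13+5+1 = … (26 more), for 29 in all.

29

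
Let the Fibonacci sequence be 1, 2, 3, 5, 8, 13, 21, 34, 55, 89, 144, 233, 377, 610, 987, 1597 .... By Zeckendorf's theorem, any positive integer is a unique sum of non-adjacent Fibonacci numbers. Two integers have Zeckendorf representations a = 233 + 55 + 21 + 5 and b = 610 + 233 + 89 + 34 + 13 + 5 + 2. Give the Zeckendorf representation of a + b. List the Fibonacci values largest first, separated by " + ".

987 + 233 + 55 + 21 + 3 + 1

The two numbers are 314 and 986, so their sum is 1300.
Repeatedly subtract the largest Fibonacci number that fits:
take 987 (≤ 1300); 1300 − 987 = 313
take 233 (≤ 313); 313 − 233 = 80
take 55 (≤ 80); 80 − 55 = 25
take 21 (≤ 25); 25 − 21 = 4
take 3 (≤ 4); 4 − 3 = 1
take 1 (≤ 1); 1 − 1 = 0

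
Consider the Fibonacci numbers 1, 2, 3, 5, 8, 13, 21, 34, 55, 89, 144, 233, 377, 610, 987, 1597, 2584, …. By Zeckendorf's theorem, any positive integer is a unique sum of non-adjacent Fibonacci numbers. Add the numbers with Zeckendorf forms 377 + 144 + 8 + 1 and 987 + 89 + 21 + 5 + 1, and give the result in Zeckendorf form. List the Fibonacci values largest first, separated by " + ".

The two numbers are 530 and 1103, so their sum is 1633.
1597 ≤ 1633 < 2584, so take 1597; remainder 36
34 ≤ 36 < 55, so take 34; remainder 2
2 ≤ 2 < 3, so take 2; remainder 0

1597 + 34 + 2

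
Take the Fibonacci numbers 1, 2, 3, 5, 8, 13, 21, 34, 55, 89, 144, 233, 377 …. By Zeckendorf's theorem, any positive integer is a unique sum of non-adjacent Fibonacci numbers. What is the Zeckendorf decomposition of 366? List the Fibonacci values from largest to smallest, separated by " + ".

Repeatedly subtract the largest Fibonacci number that fits:
233 ≤ 366 < 377, so take 233; remainder 133
89 ≤ 133 < 144, so take 89; remainder 44
34 ≤ 44 < 55, so take 34; remainder 10
8 ≤ 10 < 13, so take 8; remainder 2
2 ≤ 2 < 3, so take 2; remainder 0
So 366 = 233 + 89 + 34 + 8 + 2, with no two terms consecutive in the sequence.

233 + 89 + 34 + 8 + 2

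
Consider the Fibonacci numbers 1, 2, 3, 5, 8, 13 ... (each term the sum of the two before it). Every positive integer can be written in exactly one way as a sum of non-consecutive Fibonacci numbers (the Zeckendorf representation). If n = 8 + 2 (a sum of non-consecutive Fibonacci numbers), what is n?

8 + 2 = 10.

10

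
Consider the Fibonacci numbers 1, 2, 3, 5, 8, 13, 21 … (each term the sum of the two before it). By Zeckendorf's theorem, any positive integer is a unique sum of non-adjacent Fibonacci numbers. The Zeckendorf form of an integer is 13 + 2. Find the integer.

13 + 2 = 15.

15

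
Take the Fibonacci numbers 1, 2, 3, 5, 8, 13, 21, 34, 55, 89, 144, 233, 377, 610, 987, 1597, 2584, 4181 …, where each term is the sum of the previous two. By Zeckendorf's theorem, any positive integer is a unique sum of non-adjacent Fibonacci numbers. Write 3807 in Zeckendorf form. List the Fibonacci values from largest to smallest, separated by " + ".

Repeatedly subtract the largest Fibonacci number that fits:
subtract 2584 from 3807: 1223 remains
subtract 987 from 1223: 236 remains
subtract 233 from 236: 3 remains
subtract 3 from 3: 0 remains
So 3807 = 2584 + 987 + 233 + 3, with no two terms consecutive in the sequence.

2584 + 987 + 233 + 3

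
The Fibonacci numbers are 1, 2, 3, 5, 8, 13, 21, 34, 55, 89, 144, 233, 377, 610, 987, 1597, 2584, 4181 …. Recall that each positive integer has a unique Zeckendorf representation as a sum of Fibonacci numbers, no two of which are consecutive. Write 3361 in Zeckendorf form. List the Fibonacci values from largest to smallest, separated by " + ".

largest Fibonacci ≤ 3361 is 2584; 3361 − 2584 = 777
largest Fibonacci ≤ 777 is 610; 777 − 610 = 167
largest Fibonacci ≤ 167 is 144; 167 − 144 = 23
largest Fibonacci ≤ 23 is 21; 23 − 21 = 2
largest Fibonacci ≤ 2 is 2; 2 − 2 = 0
So 3361 = 2584 + 610 + 144 + 21 + 2, with no two terms consecutive in the sequence.

2584 + 610 + 144 + 21 + 2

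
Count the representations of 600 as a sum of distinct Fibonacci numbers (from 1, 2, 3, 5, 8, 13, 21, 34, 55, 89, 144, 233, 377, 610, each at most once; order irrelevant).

Each representation comes from the Zeckendorf form by replacing some F_k with F_{k−1} + F_{k−2} where possible.
600 = 377+144+55+21+3 = 377+144+55+21+2+1 = 377+144+55+13+8+3 = … (11 more), for 14 in all.

14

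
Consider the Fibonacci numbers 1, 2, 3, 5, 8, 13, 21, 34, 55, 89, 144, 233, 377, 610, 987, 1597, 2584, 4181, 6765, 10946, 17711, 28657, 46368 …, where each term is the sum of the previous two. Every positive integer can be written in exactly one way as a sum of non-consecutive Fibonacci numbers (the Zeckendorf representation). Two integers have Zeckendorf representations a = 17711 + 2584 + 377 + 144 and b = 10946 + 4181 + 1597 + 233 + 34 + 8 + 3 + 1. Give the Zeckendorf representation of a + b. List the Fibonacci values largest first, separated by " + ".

The two numbers are 20816 and 17003, so their sum is 37819.
Repeatedly subtract the largest Fibonacci number that fits:
take 28657 (≤ 37819); 37819 − 28657 = 9162
take 6765 (≤ 9162); 9162 − 6765 = 2397
take 1597 (≤ 2397); 2397 − 1597 = 800
take 610 (≤ 800); 800 − 610 = 190
take 144 (≤ 190); 190 − 144 = 46
take 34 (≤ 46); 46 − 34 = 12
take 8 (≤ 12); 12 − 8 = 4
take 3 (≤ 4); 4 − 3 = 1
take 1 (≤ 1); 1 − 1 = 0

28657 + 6765 + 1597 + 610 + 144 + 34 + 8 + 3 + 1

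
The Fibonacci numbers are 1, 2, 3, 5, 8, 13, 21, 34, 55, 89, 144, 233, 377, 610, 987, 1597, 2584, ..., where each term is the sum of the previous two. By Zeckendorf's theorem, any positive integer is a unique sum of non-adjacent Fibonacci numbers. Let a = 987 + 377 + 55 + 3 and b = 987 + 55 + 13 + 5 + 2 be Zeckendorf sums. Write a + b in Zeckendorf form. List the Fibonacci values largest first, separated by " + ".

1597 + 610 + 233 + 34 + 8 + 2

The two numbers are 1422 and 1062, so their sum is 2484.
largest Fibonacci ≤ 2484 is 1597; 2484 − 1597 = 887
largest Fibonacci ≤ 887 is 610; 887 − 610 = 277
largest Fibonacci ≤ 277 is 233; 277 − 233 = 44
largest Fibonacci ≤ 44 is 34; 44 − 34 = 10
largest Fibonacci ≤ 10 is 8; 10 − 8 = 2
largest Fibonacci ≤ 2 is 2; 2 − 2 = 0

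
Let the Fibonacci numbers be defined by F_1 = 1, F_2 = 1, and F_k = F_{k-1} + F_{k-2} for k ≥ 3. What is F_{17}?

1597

Iterating the recurrence up to F_{9} = 34 and F_{8} = 21:
F_{10} = F_{9} + F_{8} = 34 + 21 = 55
F_{11} = F_{10} + F_{9} = 55 + 34 = 89
F_{12} = F_{11} + F_{10} = 89 + 55 = 144
F_{13} = F_{12} + F_{11} = 144 + 89 = 233
F_{14} = F_{13} + F_{12} = 233 + 144 = 377
F_{15} = F_{14} + F_{13} = 377 + 233 = 610
F_{16} = F_{15} + F_{14} = 610 + 377 = 987
F_{17} = F_{16} + F_{15} = 987 + 610 = 1597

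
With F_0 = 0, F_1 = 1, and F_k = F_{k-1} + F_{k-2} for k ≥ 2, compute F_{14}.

Iterating the recurrence up to F_{8} = 21 and F_{7} = 13:
F_{9} = F_{8} + F_{7} = 21 + 13 = 34
F_{10} = F_{9} + F_{8} = 34 + 21 = 55
F_{11} = F_{10} + F_{9} = 55 + 34 = 89
F_{12} = F_{11} + F_{10} = 89 + 55 = 144
F_{13} = F_{12} + F_{11} = 144 + 89 = 233
F_{14} = F_{13} + F_{12} = 233 + 144 = 377

377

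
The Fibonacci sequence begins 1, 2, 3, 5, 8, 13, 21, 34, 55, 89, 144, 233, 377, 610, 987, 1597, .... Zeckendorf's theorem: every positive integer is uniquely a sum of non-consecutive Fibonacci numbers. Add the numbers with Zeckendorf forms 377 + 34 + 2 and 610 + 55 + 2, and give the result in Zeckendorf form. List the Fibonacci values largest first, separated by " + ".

The two numbers are 413 and 667, so their sum is 1080.
Greedily peel off the largest Fibonacci term at each step:
1080: greatest Fibonacci not exceeding it is 987, leaving 93
93: greatest Fibonacci not exceeding it is 89, leaving 4
4: greatest Fibonacci not exceeding it is 3, leaving 1
1: greatest Fibonacci not exceeding it is 1, leaving 0

987 + 89 + 3 + 1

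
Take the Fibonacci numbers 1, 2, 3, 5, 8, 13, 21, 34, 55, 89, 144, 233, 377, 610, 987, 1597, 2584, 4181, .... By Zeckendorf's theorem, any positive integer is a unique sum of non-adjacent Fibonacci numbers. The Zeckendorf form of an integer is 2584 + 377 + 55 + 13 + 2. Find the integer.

2584 + 377 + 55 + 13 + 2 = 3031.

3031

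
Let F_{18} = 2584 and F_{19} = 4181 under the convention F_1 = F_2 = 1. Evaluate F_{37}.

24157817

By F_{2k+1} = F_k² + F_{k+1}²: F_{37} = 2584² + 4181² = 6677056 + 17480761 = 24157817.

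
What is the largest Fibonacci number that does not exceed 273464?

196418 ≤ 273464 < 317811, so the largest Fibonacci number not exceeding 273464 is 196418.

196418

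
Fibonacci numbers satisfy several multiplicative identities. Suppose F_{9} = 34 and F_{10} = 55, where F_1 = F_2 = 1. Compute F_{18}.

2584

By the doubling identity F_{2k} = F_k(2F_{k+1} − F_k): F_{18} = 34·(2·55 − 34) = 34·76 = 2584.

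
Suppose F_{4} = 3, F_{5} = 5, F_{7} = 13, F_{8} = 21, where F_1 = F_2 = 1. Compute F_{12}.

By the addition formula F_{m+n} = F_m F_{n+1} + F_{m−1} F_n with m=8, n=4: F_{12} = 21·5 + 13·3 = 105 + 39 = 144.

144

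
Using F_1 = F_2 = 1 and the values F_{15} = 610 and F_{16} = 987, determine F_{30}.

832040

By the doubling identity F_{2k} = F_k(2F_{k+1} − F_k): F_{30} = 610·(2·987 − 610) = 610·1364 = 832040.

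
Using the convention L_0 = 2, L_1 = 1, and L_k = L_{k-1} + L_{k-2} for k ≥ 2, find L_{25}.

Iterating the recurrence up to L_{21} = 24476 and L_{20} = 15127:
L_{22} = L_{21} + L_{20} = 24476 + 15127 = 39603
L_{23} = L_{22} + L_{21} = 39603 + 24476 = 64079
L_{24} = L_{23} + L_{22} = 64079 + 39603 = 103682
L_{25} = L_{24} + L_{23} = 103682 + 64079 = 167761

167761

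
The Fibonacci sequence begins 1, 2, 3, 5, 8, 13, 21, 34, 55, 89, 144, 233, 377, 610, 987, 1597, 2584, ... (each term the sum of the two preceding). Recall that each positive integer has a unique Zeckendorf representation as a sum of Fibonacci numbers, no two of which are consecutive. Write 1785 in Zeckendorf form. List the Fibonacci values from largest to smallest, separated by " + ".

1597 + 144 + 34 + 8 + 2

take 1597 (≤ 1785); 1785 − 1597 = 188
take 144 (≤ 188); 188 − 144 = 44
take 34 (≤ 44); 44 − 34 = 10
take 8 (≤ 10); 10 − 8 = 2
take 2 (≤ 2); 2 − 2 = 0
So 1785 = 1597 + 144 + 34 + 8 + 2, with no two terms consecutive in the sequence.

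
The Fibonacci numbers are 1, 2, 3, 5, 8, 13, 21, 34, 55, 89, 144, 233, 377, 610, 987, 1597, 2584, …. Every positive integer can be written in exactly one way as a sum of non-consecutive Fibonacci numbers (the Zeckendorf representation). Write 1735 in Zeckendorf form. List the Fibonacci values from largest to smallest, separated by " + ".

1597 + 89 + 34 + 13 + 2

1597 ≤ 1735 < 2584, so take 1597; remainder 138
89 ≤ 138 < 144, so take 89; remainder 49
34 ≤ 49 < 55, so take 34; remainder 15
13 ≤ 15 < 21, so take 13; remainder 2
2 ≤ 2 < 3, so take 2; remainder 0
So 1735 = 1597 + 89 + 34 + 13 + 2, with no two terms consecutive in the sequence.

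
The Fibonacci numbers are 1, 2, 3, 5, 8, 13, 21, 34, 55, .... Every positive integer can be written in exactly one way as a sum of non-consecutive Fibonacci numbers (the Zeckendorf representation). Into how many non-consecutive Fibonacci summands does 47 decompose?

Greedy algorithm:
47 − 34 = 13
13 − 13 = 0
47 = 34 + 13, which has 2 terms.

2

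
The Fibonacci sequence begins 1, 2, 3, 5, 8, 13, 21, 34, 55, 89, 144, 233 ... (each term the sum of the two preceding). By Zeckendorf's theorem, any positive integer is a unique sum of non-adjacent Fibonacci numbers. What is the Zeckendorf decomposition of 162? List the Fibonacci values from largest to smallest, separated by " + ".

Greedy algorithm:
162 − 144 = 18
18 − 13 = 5
5 − 5 = 0
So 162 = 144 + 13 + 5, with no two terms consecutive in the sequence.

144 + 13 + 5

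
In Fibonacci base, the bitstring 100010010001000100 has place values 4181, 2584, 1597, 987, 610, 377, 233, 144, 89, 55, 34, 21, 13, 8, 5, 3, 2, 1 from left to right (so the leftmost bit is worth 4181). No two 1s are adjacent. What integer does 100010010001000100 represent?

4959

Summing the place values of the 1 bits: 4181 + 610 + 144 + 21 + 3 = 4959.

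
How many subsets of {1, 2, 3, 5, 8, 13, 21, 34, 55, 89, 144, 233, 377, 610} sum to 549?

Starting from the Zeckendorf form and repeatedly splitting a term F_k into F_{k−1} + F_{k−2} (when neither is already used) reaches every representation.
549 = 377+144+21+5+2 = 377+144+13+8+5+2 = 377+89+55+21+5+2 = … (5 more), for 8 in all.

8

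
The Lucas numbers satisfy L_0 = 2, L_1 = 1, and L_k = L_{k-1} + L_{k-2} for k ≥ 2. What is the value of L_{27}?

Iterating the recurrence up to L_{19} = 9349 and L_{18} = 5778:
L_{20} = L_{19} + L_{18} = 9349 + 5778 = 15127
L_{21} = L_{20} + L_{19} = 15127 + 9349 = 24476
L_{22} = L_{21} + L_{20} = 24476 + 15127 = 39603
L_{23} = L_{22} + L_{21} = 39603 + 24476 = 64079
L_{24} = L_{23} + L_{22} = 64079 + 39603 = 103682
L_{25} = L_{24} + L_{23} = 103682 + 64079 = 167761
L_{26} = L_{25} + L_{24} = 167761 + 103682 = 271443
L_{27} = L_{26} + L_{25} = 271443 + 167761 = 439204

439204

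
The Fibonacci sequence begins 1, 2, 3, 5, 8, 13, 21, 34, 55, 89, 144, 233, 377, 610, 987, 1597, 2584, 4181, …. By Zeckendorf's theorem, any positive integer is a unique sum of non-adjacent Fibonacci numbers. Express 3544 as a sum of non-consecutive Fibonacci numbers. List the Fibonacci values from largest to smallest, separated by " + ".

Greedy algorithm:
3544 − 2584 = 960
960 − 610 = 350
350 − 233 = 117
117 − 89 = 28
28 − 21 = 7
7 − 5 = 2
2 − 2 = 0
So 3544 = 2584 + 610 + 233 + 89 + 21 + 5 + 2, with no two terms consecutive in the sequence.

2584 + 610 + 233 + 89 + 21 + 5 + 2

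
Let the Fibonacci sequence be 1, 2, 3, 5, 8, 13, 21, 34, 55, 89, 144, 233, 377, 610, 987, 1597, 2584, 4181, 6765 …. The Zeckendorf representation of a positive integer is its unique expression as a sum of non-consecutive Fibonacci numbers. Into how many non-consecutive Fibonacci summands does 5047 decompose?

5

5047 − 4181 = 866
866 − 610 = 256
256 − 233 = 23
23 − 21 = 2
2 − 2 = 0
5047 = 4181 + 610 + 233 + 21 + 2, which has 5 terms.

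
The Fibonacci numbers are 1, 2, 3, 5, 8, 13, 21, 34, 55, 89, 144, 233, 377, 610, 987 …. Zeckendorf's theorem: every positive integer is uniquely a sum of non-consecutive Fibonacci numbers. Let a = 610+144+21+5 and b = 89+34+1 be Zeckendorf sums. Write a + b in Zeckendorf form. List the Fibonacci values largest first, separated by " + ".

610 + 233 + 55 + 5 + 1

The two numbers are 780 and 124, so their sum is 904.
Repeatedly subtract the largest Fibonacci number that fits:
610 ≤ 904 < 987, so take 610; remainder 294
233 ≤ 294 < 377, so take 233; remainder 61
55 ≤ 61 < 89, so take 55; remainder 6
5 ≤ 6 < 8, so take 5; remainder 1
1 ≤ 1 < 2, so take 1; remainder 0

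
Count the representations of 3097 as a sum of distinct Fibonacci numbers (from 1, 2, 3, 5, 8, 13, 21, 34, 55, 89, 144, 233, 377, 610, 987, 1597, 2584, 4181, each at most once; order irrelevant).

35

3097 = 2584+377+89+34+13 = 2584+377+89+34+8+5 = 2584+233+144+89+34+13 = 2584+377+89+34+8+3+2 = … (31 more), for 35 in all.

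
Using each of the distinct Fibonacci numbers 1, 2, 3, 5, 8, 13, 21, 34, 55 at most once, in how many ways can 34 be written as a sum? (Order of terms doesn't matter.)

34 = 34 = 21+13 = 21+8+5 = 21+8+3+2 — 4 representations.

4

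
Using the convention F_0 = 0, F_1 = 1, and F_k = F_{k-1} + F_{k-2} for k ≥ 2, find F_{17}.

1597

Iterating the recurrence up to F_{10} = 55 and F_{9} = 34:
F_{11} = F_{10} + F_{9} = 55 + 34 = 89
F_{12} = F_{11} + F_{10} = 89 + 55 = 144
F_{13} = F_{12} + F_{11} = 144 + 89 = 233
F_{14} = F_{13} + F_{12} = 233 + 144 = 377
F_{15} = F_{14} + F_{13} = 377 + 233 = 610
F_{16} = F_{15} + F_{14} = 610 + 377 = 987
F_{17} = F_{16} + F_{15} = 987 + 610 = 1597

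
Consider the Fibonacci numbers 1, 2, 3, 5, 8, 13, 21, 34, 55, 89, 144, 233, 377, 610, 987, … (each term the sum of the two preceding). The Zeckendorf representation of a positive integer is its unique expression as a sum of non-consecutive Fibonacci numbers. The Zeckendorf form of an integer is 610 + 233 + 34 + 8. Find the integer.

885

610 + 233 + 34 + 8 = 885.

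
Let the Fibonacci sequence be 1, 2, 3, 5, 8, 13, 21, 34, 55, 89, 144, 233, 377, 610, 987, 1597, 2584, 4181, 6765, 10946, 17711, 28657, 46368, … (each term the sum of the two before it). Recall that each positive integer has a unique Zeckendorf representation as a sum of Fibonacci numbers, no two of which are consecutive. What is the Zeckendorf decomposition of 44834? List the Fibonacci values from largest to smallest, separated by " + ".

Greedily peel off the largest Fibonacci term at each step:
take 28657 (≤ 44834); 44834 − 28657 = 16177
take 10946 (≤ 16177); 16177 − 10946 = 5231
take 4181 (≤ 5231); 5231 − 4181 = 1050
take 987 (≤ 1050); 1050 − 987 = 63
take 55 (≤ 63); 63 − 55 = 8
take 8 (≤ 8); 8 − 8 = 0
So 44834 = 28657 + 10946 + 4181 + 987 + 55 + 8, with no two terms consecutive in the sequence.

28657 + 10946 + 4181 + 987 + 55 + 8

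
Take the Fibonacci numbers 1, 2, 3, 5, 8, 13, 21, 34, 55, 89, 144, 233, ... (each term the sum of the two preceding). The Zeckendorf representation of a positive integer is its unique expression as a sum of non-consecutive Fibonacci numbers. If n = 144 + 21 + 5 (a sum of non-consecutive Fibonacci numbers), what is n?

144 + 21 + 5 = 170.

170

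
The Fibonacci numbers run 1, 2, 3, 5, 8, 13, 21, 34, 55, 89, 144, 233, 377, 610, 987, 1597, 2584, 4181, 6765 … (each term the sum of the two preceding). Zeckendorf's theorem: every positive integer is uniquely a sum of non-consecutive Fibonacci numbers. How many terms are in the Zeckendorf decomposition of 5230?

Greedy algorithm:
take 4181 (≤ 5230); 5230 − 4181 = 1049
take 987 (≤ 1049); 1049 − 987 = 62
take 55 (≤ 62); 62 − 55 = 7
take 5 (≤ 7); 7 − 5 = 2
take 2 (≤ 2); 2 − 2 = 0
5230 = 4181 + 987 + 55 + 5 + 2, which has 5 terms.

5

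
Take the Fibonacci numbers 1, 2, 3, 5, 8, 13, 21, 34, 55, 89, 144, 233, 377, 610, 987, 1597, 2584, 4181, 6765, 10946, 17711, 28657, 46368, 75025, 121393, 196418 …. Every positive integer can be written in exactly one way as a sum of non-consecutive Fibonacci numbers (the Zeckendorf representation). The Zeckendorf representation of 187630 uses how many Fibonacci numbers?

9

Repeatedly subtract the largest Fibonacci number that fits:
187630: greatest Fibonacci not exceeding it is 121393, leaving 66237
66237: greatest Fibonacci not exceeding it is 46368, leaving 19869
19869: greatest Fibonacci not exceeding it is 17711, leaving 2158
2158: greatest Fibonacci not exceeding it is 1597, leaving 561
561: greatest Fibonacci not exceeding it is 377, leaving 184
184: greatest Fibonacci not exceeding it is 144, leaving 40
40: greatest Fibonacci not exceeding it is 34, leaving 6
6: greatest Fibonacci not exceeding it is 5, leaving 1
1: greatest Fibonacci not exceeding it is 1, leaving 0
187630 = 121393 + 46368 + 17711 + 1597 + 377 + 144 + 34 + 5 + 1, which has 9 terms.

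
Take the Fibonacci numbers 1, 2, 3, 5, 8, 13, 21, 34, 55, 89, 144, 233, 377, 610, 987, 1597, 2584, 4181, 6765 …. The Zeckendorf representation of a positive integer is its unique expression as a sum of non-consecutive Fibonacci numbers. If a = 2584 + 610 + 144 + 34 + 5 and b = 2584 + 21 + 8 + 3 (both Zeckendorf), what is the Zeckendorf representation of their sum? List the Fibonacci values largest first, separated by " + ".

4181 + 1597 + 144 + 55 + 13 + 3

The two numbers are 3377 and 2616, so their sum is 5993.
5993: greatest Fibonacci not exceeding it is 4181, leaving 1812
1812: greatest Fibonacci not exceeding it is 1597, leaving 215
215: greatest Fibonacci not exceeding it is 144, leaving 71
71: greatest Fibonacci not exceeding it is 55, leaving 16
16: greatest Fibonacci not exceeding it is 13, leaving 3
3: greatest Fibonacci not exceeding it is 3, leaving 0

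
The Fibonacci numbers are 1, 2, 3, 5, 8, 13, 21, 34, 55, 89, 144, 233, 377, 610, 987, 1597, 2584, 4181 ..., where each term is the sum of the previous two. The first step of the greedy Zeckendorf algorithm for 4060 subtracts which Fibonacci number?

2584 ≤ 4060 < 4181, so the largest Fibonacci number not exceeding 4060 is 2584.

2584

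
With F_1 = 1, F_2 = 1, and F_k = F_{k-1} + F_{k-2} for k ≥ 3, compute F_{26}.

121393

Iterating the recurrence up to F_{22} = 17711 and F_{21} = 10946:
F_{23} = F_{22} + F_{21} = 17711 + 10946 = 28657
F_{24} = F_{23} + F_{22} = 28657 + 17711 = 46368
F_{25} = F_{24} + F_{23} = 46368 + 28657 = 75025
F_{26} = F_{25} + F_{24} = 75025 + 46368 = 121393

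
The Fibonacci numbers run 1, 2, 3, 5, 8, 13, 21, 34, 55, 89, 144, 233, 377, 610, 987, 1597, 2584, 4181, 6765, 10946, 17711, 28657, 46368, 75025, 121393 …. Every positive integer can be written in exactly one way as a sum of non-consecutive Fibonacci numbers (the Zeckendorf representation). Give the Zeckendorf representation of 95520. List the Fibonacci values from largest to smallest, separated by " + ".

75025 + 17711 + 2584 + 144 + 55 + 1

95520 − 75025 = 20495
20495 − 17711 = 2784
2784 − 2584 = 200
200 − 144 = 56
56 − 55 = 1
1 − 1 = 0
So 95520 = 75025 + 17711 + 2584 + 144 + 55 + 1, with no two terms consecutive in the sequence.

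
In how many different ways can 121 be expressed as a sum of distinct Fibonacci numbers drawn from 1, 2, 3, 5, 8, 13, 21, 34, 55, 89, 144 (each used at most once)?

121 = 89+21+8+3 = 89+21+8+2+1 = 55+34+21+8+3 = … (5 more), for 8 in all.

8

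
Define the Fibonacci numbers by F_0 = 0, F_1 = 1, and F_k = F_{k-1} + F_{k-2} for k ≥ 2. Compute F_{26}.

Iterating the recurrence up to F_{18} = 2584 and F_{17} = 1597:
F_{19} = F_{18} + F_{17} = 2584 + 1597 = 4181
F_{20} = F_{19} + F_{18} = 4181 + 2584 = 6765
F_{21} = F_{20} + F_{19} = 6765 + 4181 = 10946
F_{22} = F_{21} + F_{20} = 10946 + 6765 = 17711
F_{23} = F_{22} + F_{21} = 17711 + 10946 = 28657
F_{24} = F_{23} + F_{22} = 28657 + 17711 = 46368
F_{25} = F_{24} + F_{23} = 46368 + 28657 = 75025
F_{26} = F_{25} + F_{24} = 75025 + 46368 = 121393

121393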